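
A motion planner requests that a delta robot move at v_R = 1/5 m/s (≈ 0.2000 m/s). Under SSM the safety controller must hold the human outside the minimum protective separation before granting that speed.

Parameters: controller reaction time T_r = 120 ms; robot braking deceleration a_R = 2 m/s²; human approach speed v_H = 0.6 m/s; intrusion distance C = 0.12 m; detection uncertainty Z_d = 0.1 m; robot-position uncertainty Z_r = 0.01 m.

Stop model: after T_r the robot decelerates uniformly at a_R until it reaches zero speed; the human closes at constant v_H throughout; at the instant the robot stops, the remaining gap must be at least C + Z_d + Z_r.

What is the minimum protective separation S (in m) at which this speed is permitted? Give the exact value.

stop time T_s = (1/5)/2 = 0.1000 s
reaction-phase robot travel = 0.2000·0.1200 = 0.0240 m
robot under decel: 0.2000²/(2·2.0000) = 0.0100 m
human over T_r+T_s: 0.6000·(0.1200+0.1000) = 0.1320 m
residual clearance needed = 0.1200+0.1000+0.0100 = 0.2300 m
S_min ≈ 0.0240+0.0100+0.1320+0.2300  ⇒  S_min = 99/250 m

S_min = 99/250 m = 0.3960 m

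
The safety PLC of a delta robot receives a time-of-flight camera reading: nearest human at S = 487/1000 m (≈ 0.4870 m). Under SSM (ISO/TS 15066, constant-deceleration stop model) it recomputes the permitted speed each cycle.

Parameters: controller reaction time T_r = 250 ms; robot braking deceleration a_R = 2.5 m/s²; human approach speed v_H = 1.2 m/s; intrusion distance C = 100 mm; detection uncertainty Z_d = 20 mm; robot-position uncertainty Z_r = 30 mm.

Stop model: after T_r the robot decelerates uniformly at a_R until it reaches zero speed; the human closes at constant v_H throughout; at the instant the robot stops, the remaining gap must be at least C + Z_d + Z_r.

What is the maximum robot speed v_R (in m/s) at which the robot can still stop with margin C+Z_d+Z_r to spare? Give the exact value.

v_R_max = 1/20 m/s = 0.0500 m/s

collect terms ⇒ (1/5)·v_R² + (73/100)·v_R + (-37/1000) = 0
  disc = (73/100)² − 4·(1/5)·(-37/1000) = 9/16 ; √disc = 3/4
  v_R = (−(73/100) + 3/4) / (2·(1/5)) = 1/20 m/s
check:
stop time T_s = (1/20)/(5/2) = 0.0200 s
robot covers v_R·T_r = 0.0500·0.2500 = 0.0125 m before braking
braking distance = 0.0500²/(2·2.5000) = 0.0005 m
person approaches 1.2000·(0.2500+0.0200) = 0.3240 m
margins: 0.1000+0.0200+0.0300 = 0.1500 m
sum ≈ 0.0125+0.0005+0.3240+0.1500 ≈ 0.4870 m = S ✓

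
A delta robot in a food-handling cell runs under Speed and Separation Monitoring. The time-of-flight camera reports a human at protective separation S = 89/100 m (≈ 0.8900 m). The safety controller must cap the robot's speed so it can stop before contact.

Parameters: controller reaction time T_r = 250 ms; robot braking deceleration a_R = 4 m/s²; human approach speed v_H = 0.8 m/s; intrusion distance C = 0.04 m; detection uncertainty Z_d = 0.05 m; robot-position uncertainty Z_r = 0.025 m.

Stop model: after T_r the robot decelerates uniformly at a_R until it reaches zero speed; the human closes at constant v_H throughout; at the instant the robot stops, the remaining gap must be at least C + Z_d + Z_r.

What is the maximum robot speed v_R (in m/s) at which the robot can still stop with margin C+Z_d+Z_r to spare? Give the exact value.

collect terms ⇒ (1/8)·v_R² + (9/20)·v_R + (-23/40) = 0
  disc = (9/20)² − 4·(1/8)·(-23/40) = 49/100 ; √disc = 7/10
  v_R = (−(9/20) + 7/10) / (2·(1/8)) = 1 m/s
check:
stop time T_s = 1/4 = 0.2500 s
reaction-phase robot travel = 1.0000·0.2500 = 0.2500 m
robot under decel: 1.0000²/(2·4.0000) = 0.1250 m
human over T_r+T_s: 0.8000·(0.2500+0.2500) = 0.4000 m
residual clearance needed = 0.0400+0.0500+0.0250 = 0.1150 m
sum ≈ 0.2500+0.1250+0.4000+0.1150 ≈ 0.8900 m = S ✓

v_R_max = 1 m/s = 1.0000 m/s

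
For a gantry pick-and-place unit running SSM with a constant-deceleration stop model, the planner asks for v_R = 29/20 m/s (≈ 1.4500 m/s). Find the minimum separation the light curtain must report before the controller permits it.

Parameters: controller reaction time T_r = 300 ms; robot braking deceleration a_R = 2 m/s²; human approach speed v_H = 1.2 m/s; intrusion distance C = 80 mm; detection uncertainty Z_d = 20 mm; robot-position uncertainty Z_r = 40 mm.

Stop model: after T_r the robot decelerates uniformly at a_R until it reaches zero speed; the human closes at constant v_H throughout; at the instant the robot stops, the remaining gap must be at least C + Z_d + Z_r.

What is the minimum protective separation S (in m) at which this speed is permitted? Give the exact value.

S_min = 3729/1600 m = 2.3306 m

T_s = v_R/a_R = (29/20)/2 = 0.7250 s
robot covers v_R·T_r = 1.4500·0.3000 = 0.4350 m before braking
robot under decel: 1.4500²/(2·2.0000) = 0.5256 m
person approaches 1.2000·(0.3000+0.7250) = 1.2300 m
residual clearance needed = 0.0800+0.0200+0.0400 = 0.1400 m
S_min ≈ 0.4350+0.5256+1.2300+0.1400  ⇒  S_min = 3729/1600 m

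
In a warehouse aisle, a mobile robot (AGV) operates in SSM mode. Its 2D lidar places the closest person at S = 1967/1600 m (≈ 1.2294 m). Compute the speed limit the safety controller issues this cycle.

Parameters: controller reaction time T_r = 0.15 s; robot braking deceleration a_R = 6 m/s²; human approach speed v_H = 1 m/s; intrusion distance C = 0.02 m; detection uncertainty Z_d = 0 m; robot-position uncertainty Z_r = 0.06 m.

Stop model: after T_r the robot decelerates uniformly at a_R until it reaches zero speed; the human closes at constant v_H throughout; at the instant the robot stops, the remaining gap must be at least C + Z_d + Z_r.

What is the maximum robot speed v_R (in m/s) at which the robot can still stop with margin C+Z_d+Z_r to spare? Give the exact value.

v_R_max = 41/20 m/s = 2.0500 m/s

quadratic (1/12)·v² + (19/60)·v + (-1599/1600) = 0
  disc = (19/60)² − 4·(1/12)·(-1599/1600) = 6241/14400 ; √disc = 79/120
  v_R = (−(19/60) + 79/120) / (2·(1/12)) = 41/20 m/s
check:
braking lasts T_s = (41/20)/6 = 0.3417 s
reaction-phase robot travel = 2.0500·0.1500 = 0.3075 m
robot covers 2.0500·0.3417 − ½·6.0000·0.3417² = 0.3502 m while stopping
human over T_r+T_s: 1.0000·(0.1500+0.3417) = 0.4917 m
margins: 0.0200+0.0000+0.0600 = 0.0800 m
sum ≈ 0.3075+0.3502+0.4917+0.0800 ≈ 1.2294 m = S ✓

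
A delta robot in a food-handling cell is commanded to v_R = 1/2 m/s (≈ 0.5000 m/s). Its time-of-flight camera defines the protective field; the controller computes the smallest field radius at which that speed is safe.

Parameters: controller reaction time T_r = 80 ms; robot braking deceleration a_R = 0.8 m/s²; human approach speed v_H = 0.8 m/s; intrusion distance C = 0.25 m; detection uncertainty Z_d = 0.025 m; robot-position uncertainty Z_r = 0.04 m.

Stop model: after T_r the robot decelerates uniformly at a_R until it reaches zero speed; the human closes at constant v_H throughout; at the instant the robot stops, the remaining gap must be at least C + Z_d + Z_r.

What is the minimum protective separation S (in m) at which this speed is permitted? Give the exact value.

S_min = 4301/4000 m = 1.0753 m

braking lasts T_s = (1/2)/(4/5) = 0.6250 s
robot in T_r: 0.5000·0.0800 = 0.0400 m
robot under decel: 0.5000²/(2·0.8000) = 0.1562 m
human closes 0.8000·0.7050 = 0.5640 m
residual clearance needed = 0.2500+0.0250+0.0400 = 0.3150 m
S_min ≈ 0.0400+0.1562+0.5640+0.3150  ⇒  S_min = 4301/4000 m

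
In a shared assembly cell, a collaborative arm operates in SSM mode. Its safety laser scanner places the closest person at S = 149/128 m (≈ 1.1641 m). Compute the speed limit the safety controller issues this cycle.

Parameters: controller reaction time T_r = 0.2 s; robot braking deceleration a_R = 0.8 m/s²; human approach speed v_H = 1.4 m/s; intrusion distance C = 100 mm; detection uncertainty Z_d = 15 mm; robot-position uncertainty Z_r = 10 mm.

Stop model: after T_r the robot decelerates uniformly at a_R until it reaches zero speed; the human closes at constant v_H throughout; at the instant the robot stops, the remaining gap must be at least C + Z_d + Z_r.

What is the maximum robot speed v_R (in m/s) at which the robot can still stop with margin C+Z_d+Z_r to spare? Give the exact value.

quadratic (5/8)·v² + (39/20)·v + (-2429/3200) = 0
  disc = (39/20)² − 4·(5/8)·(-2429/3200) = 36481/6400 ; √disc = 191/80
  v_R = (−(39/20) + 191/80) / (2·(5/8)) = 7/20 m/s
check:
braking lasts T_s = (7/20)/(4/5) = 0.4375 s
robot covers v_R·T_r = 0.3500·0.2000 = 0.0700 m before braking
braking distance = 0.3500²/(2·0.8000) = 0.0766 m
human closes 1.4000·0.6375 = 0.8925 m
C+Z_d+Z_r = 0.1000+0.0150+0.0100 = 0.1250 m
sum ≈ 0.0700+0.0766+0.8925+0.1250 ≈ 1.1641 m = S ✓

v_R_max = 7/20 m/s = 0.3500 m/s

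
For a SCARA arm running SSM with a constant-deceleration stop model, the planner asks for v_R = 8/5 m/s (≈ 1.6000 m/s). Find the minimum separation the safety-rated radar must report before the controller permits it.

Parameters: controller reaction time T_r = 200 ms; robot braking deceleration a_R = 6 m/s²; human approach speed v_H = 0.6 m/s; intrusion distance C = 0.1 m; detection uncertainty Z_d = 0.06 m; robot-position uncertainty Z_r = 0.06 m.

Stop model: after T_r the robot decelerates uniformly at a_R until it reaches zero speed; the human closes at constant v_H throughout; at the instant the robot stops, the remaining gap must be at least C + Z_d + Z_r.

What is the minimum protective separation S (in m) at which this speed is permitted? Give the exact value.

braking lasts T_s = (8/5)/6 = 0.2667 s
robot in T_r: 1.6000·0.2000 = 0.3200 m
braking distance = 1.6000²/(2·6.0000) = 0.2133 m
human closes 0.6000·0.4667 = 0.2800 m
C+Z_d+Z_r = 0.1000+0.0600+0.0600 = 0.2200 m
S_min ≈ 0.3200+0.2133+0.2800+0.2200  ⇒  S_min = 31/30 m

S_min = 31/30 m = 1.0333 m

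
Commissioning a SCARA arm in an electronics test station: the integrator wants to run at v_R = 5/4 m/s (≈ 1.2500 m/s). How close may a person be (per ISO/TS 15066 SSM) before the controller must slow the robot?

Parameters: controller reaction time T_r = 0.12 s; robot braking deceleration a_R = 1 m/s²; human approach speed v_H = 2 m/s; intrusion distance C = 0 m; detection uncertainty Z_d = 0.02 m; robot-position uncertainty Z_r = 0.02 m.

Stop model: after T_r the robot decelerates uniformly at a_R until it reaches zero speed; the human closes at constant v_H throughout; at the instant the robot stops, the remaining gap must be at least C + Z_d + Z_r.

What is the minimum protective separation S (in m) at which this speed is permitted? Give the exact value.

S_min = 2969/800 m = 3.7113 m

stop time T_s = (5/4)/1 = 1.2500 s
robot in T_r: 1.2500·0.1200 = 0.1500 m
robot under decel: 1.2500²/(2·1.0000) = 0.7812 m
human over T_r+T_s: 2.0000·(0.1200+1.2500) = 2.7400 m
residual clearance needed = 0.0000+0.0200+0.0200 = 0.0400 m
S_min ≈ 0.1500+0.7812+2.7400+0.0400  ⇒  S_min = 2969/800 m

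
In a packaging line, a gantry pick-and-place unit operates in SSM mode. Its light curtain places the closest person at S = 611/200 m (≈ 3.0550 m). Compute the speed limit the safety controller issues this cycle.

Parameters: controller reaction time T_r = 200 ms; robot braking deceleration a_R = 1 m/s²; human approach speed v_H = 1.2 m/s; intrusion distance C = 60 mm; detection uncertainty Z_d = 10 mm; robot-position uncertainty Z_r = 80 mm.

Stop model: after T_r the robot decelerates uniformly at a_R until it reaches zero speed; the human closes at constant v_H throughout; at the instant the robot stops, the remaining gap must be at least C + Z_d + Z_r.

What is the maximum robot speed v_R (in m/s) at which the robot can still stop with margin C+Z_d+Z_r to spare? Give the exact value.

v_R_max = 13/10 m/s = 1.3000 m/s

quadratic (1/2)·v² + (7/5)·v + (-533/200) = 0
  disc = (7/5)² − 4·(1/2)·(-533/200) = 729/100 ; √disc = 27/10
  v_R = (−(7/5) + 27/10) / (2·(1/2)) = 13/10 m/s
check:
stop time T_s = (13/10)/1 = 1.3000 s
robot in T_r: 1.3000·0.2000 = 0.2600 m
robot under decel: 1.3000²/(2·1.0000) = 0.8450 m
person approaches 1.2000·(0.2000+1.3000) = 1.8000 m
residual clearance needed = 0.0600+0.0100+0.0800 = 0.1500 m
sum ≈ 0.2600+0.8450+1.8000+0.1500 ≈ 3.0550 m = S ✓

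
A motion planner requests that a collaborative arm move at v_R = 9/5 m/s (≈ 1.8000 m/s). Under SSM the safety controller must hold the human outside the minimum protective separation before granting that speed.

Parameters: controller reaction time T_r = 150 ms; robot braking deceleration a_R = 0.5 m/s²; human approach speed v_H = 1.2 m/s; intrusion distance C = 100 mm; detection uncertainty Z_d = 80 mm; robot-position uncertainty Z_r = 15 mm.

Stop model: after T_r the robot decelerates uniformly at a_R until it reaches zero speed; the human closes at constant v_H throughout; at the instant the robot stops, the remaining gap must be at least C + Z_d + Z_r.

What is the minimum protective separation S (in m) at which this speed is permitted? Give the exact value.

S_min = 1641/200 m = 8.2050 m

T_s = v_R/a_R = (9/5)/(1/2) = 3.6000 s
robot covers v_R·T_r = 1.8000·0.1500 = 0.2700 m before braking
braking distance = 1.8000²/(2·0.5000) = 3.2400 m
person approaches 1.2000·(0.1500+3.6000) = 4.5000 m
C+Z_d+Z_r = 0.1000+0.0800+0.0150 = 0.1950 m
S_min ≈ 0.2700+3.2400+4.5000+0.1950  ⇒  S_min = 1641/200 m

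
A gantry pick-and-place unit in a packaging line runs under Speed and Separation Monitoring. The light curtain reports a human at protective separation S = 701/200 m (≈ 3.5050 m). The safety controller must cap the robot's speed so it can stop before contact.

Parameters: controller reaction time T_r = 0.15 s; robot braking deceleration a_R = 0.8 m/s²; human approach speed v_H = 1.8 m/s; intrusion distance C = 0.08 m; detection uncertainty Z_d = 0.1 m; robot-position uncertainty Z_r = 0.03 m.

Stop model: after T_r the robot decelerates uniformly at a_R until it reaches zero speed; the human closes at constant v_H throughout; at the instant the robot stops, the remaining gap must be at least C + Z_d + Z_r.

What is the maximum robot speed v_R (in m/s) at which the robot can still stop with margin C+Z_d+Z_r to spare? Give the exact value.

v_R_max = 1 m/s = 1.0000 m/s

at the boundary: (5/8)·v² + (12/5)·v + (-121/40) = 0
  disc = (12/5)² − 4·(5/8)·(-121/40) = 5329/400 ; √disc = 73/20
  v_R = (−(12/5) + 73/20) / (2·(5/8)) = 1 m/s
check:
stop time T_s = 1/(4/5) = 1.2500 s
robot in T_r: 1.0000·0.1500 = 0.1500 m
robot covers 1.0000·1.2500 − ½·0.8000·1.2500² = 0.6250 m while stopping
human closes 1.8000·1.4000 = 2.5200 m
C+Z_d+Z_r = 0.0800+0.1000+0.0300 = 0.2100 m
sum ≈ 0.1500+0.6250+2.5200+0.2100 ≈ 3.5050 m = S ✓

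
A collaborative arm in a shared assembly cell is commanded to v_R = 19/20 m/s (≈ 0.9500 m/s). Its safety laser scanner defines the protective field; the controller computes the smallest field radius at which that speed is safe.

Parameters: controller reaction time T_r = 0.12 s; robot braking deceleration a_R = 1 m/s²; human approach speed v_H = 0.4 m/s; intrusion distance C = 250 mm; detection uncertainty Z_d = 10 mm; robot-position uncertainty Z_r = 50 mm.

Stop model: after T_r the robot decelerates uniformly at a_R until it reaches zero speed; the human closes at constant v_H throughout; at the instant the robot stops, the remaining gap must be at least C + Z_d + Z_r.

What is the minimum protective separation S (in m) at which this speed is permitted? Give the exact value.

braking lasts T_s = (19/20)/1 = 0.9500 s
robot covers v_R·T_r = 0.9500·0.1200 = 0.1140 m before braking
robot under decel: 0.9500²/(2·1.0000) = 0.4512 m
human closes 0.4000·1.0700 = 0.4280 m
C+Z_d+Z_r = 0.2500+0.0100+0.0500 = 0.3100 m
S_min ≈ 0.1140+0.4512+0.4280+0.3100  ⇒  S_min = 5213/4000 m

S_min = 5213/4000 m = 1.3033 m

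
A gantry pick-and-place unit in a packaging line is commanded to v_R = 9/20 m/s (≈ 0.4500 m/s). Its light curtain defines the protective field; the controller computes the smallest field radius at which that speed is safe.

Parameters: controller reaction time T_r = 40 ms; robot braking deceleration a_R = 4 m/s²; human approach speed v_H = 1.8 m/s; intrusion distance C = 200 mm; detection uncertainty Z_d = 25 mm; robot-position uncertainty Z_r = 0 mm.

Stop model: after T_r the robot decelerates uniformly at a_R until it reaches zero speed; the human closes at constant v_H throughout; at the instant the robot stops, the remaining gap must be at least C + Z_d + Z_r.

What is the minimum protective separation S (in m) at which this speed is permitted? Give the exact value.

S_min = 1737/3200 m = 0.5428 m

braking lasts T_s = (9/20)/4 = 0.1125 s
reaction-phase robot travel = 0.4500·0.0400 = 0.0180 m
robot covers 0.4500·0.1125 − ½·4.0000·0.1125² = 0.0253 m while stopping
human over T_r+T_s: 1.8000·(0.0400+0.1125) = 0.2745 m
residual clearance needed = 0.2000+0.0250+0.0000 = 0.2250 m
S_min ≈ 0.0180+0.0253+0.2745+0.2250  ⇒  S_min = 1737/3200 m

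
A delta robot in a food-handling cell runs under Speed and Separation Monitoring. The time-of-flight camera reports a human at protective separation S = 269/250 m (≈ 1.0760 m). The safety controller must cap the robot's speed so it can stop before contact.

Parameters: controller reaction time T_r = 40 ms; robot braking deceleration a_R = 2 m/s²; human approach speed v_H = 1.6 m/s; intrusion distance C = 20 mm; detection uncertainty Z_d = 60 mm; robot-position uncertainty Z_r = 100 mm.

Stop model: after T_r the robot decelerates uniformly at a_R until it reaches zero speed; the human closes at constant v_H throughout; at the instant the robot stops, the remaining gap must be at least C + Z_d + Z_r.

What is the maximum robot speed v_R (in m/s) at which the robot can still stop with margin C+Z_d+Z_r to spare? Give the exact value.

at the boundary: (1/4)·v² + (21/25)·v + (-104/125) = 0
  disc = (21/25)² − 4·(1/4)·(-104/125) = 961/625 ; √disc = 31/25
  v_R = (−(21/25) + 31/25) / (2·(1/4)) = 4/5 m/s
check:
braking lasts T_s = (4/5)/2 = 0.4000 s
reaction-phase robot travel = 0.8000·0.0400 = 0.0320 m
braking distance = 0.8000²/(2·2.0000) = 0.1600 m
human over T_r+T_s: 1.6000·(0.0400+0.4000) = 0.7040 m
margins: 0.0200+0.0600+0.1000 = 0.1800 m
sum ≈ 0.0320+0.1600+0.7040+0.1800 ≈ 1.0760 m = S ✓

v_R_max = 4/5 m/s = 0.8000 m/s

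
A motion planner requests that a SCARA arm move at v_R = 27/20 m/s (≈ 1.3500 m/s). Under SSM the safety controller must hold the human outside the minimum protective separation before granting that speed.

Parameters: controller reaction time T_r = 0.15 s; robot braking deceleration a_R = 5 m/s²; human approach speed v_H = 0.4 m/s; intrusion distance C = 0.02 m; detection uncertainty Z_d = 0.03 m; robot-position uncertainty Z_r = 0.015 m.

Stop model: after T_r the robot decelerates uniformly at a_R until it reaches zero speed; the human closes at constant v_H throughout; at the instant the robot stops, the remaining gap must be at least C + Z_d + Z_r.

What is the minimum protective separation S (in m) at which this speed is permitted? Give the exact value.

T_s = v_R/a_R = (27/20)/5 = 0.2700 s
robot in T_r: 1.3500·0.1500 = 0.2025 m
braking distance = 1.3500²/(2·5.0000) = 0.1822 m
person approaches 0.4000·(0.1500+0.2700) = 0.1680 m
C+Z_d+Z_r = 0.0200+0.0300+0.0150 = 0.0650 m
S_min ≈ 0.2025+0.1822+0.1680+0.0650  ⇒  S_min = 2471/4000 m

S_min = 2471/4000 m = 0.6178 m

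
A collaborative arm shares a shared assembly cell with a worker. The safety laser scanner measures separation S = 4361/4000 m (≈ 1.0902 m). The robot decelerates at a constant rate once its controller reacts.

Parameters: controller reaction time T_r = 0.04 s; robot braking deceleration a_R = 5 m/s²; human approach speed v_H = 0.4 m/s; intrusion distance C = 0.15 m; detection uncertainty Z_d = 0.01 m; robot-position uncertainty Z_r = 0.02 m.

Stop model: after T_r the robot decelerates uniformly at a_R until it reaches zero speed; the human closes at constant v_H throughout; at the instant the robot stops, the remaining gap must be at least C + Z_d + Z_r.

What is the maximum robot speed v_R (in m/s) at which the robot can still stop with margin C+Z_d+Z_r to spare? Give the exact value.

at the boundary: (1/10)·v² + (3/25)·v + (-3577/4000) = 0
  disc = (3/25)² − 4·(1/10)·(-3577/4000) = 3721/10000 ; √disc = 61/100
  v_R = (−(3/25) + 61/100) / (2·(1/10)) = 49/20 m/s
check:
stop time T_s = (49/20)/5 = 0.4900 s
robot in T_r: 2.4500·0.0400 = 0.0980 m
braking distance = 2.4500²/(2·5.0000) = 0.6002 m
person approaches 0.4000·(0.0400+0.4900) = 0.2120 m
margins: 0.1500+0.0100+0.0200 = 0.1800 m
sum ≈ 0.0980+0.6002+0.2120+0.1800 ≈ 1.0902 m = S ✓

v_R_max = 49/20 m/s = 2.4500 m/s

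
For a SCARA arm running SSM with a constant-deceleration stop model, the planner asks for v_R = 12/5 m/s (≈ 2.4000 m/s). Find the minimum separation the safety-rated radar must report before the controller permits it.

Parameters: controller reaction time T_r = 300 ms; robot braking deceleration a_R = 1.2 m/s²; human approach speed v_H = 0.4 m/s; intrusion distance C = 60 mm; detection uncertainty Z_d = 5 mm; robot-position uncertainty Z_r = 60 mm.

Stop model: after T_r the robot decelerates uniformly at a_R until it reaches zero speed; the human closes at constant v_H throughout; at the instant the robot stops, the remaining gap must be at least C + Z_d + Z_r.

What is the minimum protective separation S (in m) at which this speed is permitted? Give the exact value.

braking lasts T_s = (12/5)/(6/5) = 2.0000 s
robot in T_r: 2.4000·0.3000 = 0.7200 m
robot under decel: 2.4000²/(2·1.2000) = 2.4000 m
human over T_r+T_s: 0.4000·(0.3000+2.0000) = 0.9200 m
margins: 0.0600+0.0050+0.0600 = 0.1250 m
S_min ≈ 0.7200+2.4000+0.9200+0.1250  ⇒  S_min = 833/200 m

S_min = 833/200 m = 4.1650 m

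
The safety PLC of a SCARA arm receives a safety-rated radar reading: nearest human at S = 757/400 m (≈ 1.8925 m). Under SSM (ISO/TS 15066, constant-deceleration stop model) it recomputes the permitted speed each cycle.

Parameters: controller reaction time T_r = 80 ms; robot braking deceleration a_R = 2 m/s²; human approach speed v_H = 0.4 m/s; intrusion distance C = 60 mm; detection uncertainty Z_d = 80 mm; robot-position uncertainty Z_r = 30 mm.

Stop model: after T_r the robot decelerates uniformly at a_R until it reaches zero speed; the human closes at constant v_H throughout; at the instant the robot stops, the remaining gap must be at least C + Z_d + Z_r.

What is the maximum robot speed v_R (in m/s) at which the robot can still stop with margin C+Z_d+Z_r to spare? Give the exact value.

collect terms ⇒ (1/4)·v_R² + (7/25)·v_R + (-3381/2000) = 0
  disc = (7/25)² − 4·(1/4)·(-3381/2000) = 17689/10000 ; √disc = 133/100
  v_R = (−(7/25) + 133/100) / (2·(1/4)) = 21/10 m/s
check:
braking lasts T_s = (21/10)/2 = 1.0500 s
reaction-phase robot travel = 2.1000·0.0800 = 0.1680 m
robot under decel: 2.1000²/(2·2.0000) = 1.1025 m
person approaches 0.4000·(0.0800+1.0500) = 0.4520 m
margins: 0.0600+0.0800+0.0300 = 0.1700 m
sum ≈ 0.1680+1.1025+0.4520+0.1700 ≈ 1.8925 m = S ✓

v_R_max = 21/10 m/s = 2.1000 m/s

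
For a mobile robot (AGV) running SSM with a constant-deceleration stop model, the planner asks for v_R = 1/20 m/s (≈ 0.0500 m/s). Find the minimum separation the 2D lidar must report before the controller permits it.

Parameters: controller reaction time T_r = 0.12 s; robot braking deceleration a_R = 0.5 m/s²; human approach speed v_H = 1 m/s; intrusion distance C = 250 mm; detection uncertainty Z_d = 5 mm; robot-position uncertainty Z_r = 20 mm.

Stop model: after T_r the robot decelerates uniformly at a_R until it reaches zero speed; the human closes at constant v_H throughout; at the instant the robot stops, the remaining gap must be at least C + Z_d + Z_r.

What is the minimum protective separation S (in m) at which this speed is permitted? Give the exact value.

S_min = 1007/2000 m = 0.5035 m

stop time T_s = (1/20)/(1/2) = 0.1000 s
robot covers v_R·T_r = 0.0500·0.1200 = 0.0060 m before braking
robot covers 0.0500·0.1000 − ½·0.5000·0.1000² = 0.0025 m while stopping
human closes 1.0000·0.2200 = 0.2200 m
residual clearance needed = 0.2500+0.0050+0.0200 = 0.2750 m
S_min ≈ 0.0060+0.0025+0.2200+0.2750  ⇒  S_min = 1007/2000 m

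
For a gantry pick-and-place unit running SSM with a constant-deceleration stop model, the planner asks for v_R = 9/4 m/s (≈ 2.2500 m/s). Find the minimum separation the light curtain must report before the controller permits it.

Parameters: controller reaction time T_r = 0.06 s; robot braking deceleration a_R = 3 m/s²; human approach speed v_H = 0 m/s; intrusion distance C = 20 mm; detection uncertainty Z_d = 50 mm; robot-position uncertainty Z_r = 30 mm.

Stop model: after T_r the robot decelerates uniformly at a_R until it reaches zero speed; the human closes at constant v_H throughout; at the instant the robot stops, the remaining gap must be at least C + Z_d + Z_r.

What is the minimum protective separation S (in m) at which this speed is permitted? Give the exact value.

S_min = 863/800 m = 1.0788 m

braking lasts T_s = (9/4)/3 = 0.7500 s
robot in T_r: 2.2500·0.0600 = 0.1350 m
braking distance = 2.2500²/(2·3.0000) = 0.8438 m
person approaches 0.0000·(0.0600+0.7500) = 0.0000 m
residual clearance needed = 0.0200+0.0500+0.0300 = 0.1000 m
S_min ≈ 0.1350+0.8438+0.0000+0.1000  ⇒  S_min = 863/800 m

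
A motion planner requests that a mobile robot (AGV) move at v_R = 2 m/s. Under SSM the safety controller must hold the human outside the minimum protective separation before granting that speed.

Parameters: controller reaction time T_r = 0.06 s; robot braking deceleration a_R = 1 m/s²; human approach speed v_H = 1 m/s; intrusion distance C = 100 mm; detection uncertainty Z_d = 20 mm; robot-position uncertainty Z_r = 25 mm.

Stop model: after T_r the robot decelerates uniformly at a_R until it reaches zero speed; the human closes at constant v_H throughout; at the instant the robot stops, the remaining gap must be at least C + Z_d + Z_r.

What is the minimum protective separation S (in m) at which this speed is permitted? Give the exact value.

braking lasts T_s = 2/1 = 2.0000 s
robot covers v_R·T_r = 2.0000·0.0600 = 0.1200 m before braking
robot covers 2.0000·2.0000 − ½·1.0000·2.0000² = 2.0000 m while stopping
person approaches 1.0000·(0.0600+2.0000) = 2.0600 m
margins: 0.1000+0.0200+0.0250 = 0.1450 m
S_min ≈ 0.1200+2.0000+2.0600+0.1450  ⇒  S_min = 173/40 m

S_min = 173/40 m = 4.3250 m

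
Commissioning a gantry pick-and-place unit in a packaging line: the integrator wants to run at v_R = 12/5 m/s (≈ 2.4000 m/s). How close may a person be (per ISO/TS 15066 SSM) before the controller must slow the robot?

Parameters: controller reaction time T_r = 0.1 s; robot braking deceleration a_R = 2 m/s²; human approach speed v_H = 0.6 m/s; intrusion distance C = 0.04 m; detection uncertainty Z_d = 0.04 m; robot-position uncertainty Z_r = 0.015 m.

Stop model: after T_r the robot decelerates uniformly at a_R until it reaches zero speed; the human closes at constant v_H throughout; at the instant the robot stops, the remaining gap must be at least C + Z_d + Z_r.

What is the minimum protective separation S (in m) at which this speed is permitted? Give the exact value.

stop time T_s = (12/5)/2 = 1.2000 s
robot covers v_R·T_r = 2.4000·0.1000 = 0.2400 m before braking
braking distance = 2.4000²/(2·2.0000) = 1.4400 m
human closes 0.6000·1.3000 = 0.7800 m
C+Z_d+Z_r = 0.0400+0.0400+0.0150 = 0.0950 m
S_min ≈ 0.2400+1.4400+0.7800+0.0950  ⇒  S_min = 511/200 m

S_min = 511/200 m = 2.5550 m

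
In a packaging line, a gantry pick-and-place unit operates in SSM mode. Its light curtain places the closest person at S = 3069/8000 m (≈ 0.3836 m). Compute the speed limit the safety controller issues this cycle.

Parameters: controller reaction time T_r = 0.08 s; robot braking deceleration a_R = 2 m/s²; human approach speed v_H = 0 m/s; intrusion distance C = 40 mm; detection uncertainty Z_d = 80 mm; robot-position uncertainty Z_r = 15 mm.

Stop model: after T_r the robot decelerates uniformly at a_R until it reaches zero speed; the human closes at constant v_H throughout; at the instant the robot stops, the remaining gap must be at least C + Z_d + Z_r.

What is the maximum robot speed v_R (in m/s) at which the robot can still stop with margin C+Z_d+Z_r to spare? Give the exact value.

v_R_max = 17/20 m/s = 0.8500 m/s

quadratic (1/4)·v² + (2/25)·v + (-1989/8000) = 0
  disc = (2/25)² − 4·(1/4)·(-1989/8000) = 10201/40000 ; √disc = 101/200
  v_R = (−(2/25) + 101/200) / (2·(1/4)) = 17/20 m/s
check:
stop time T_s = (17/20)/2 = 0.4250 s
reaction-phase robot travel = 0.8500·0.0800 = 0.0680 m
robot covers 0.8500·0.4250 − ½·2.0000·0.4250² = 0.1806 m while stopping
human over T_r+T_s: 0.0000·(0.0800+0.4250) = 0.0000 m
C+Z_d+Z_r = 0.0400+0.0800+0.0150 = 0.1350 m
sum ≈ 0.0680+0.1806+0.0000+0.1350 ≈ 0.3836 m = S ✓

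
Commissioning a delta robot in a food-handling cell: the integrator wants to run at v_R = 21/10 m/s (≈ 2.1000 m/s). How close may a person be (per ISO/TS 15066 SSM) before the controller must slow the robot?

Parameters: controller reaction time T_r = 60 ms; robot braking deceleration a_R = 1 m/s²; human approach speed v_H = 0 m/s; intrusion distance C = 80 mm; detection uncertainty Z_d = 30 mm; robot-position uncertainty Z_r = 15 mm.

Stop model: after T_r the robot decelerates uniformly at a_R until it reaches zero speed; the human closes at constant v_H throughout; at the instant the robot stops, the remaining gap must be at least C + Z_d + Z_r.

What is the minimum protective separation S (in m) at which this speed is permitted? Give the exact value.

stop time T_s = (21/10)/1 = 2.1000 s
robot covers v_R·T_r = 2.1000·0.0600 = 0.1260 m before braking
braking distance = 2.1000²/(2·1.0000) = 2.2050 m
human closes 0.0000·2.1600 = 0.0000 m
residual clearance needed = 0.0800+0.0300+0.0150 = 0.1250 m
S_min ≈ 0.1260+2.2050+0.0000+0.1250  ⇒  S_min = 307/125 m

S_min = 307/125 m = 2.4560 m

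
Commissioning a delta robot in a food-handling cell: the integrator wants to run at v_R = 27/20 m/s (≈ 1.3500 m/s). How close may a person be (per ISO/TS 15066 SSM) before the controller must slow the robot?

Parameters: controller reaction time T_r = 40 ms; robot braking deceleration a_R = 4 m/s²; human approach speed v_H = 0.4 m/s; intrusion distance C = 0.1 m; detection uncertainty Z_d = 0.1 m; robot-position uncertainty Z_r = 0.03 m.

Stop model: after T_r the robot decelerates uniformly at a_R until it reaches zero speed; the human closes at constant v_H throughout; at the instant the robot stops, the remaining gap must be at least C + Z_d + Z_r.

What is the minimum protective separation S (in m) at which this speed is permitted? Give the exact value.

braking lasts T_s = (27/20)/4 = 0.3375 s
robot covers v_R·T_r = 1.3500·0.0400 = 0.0540 m before braking
robot covers 1.3500·0.3375 − ½·4.0000·0.3375² = 0.2278 m while stopping
human over T_r+T_s: 0.4000·(0.0400+0.3375) = 0.1510 m
margins: 0.1000+0.1000+0.0300 = 0.2300 m
S_min ≈ 0.0540+0.2278+0.1510+0.2300  ⇒  S_min = 2121/3200 m

S_min = 2121/3200 m = 0.6628 m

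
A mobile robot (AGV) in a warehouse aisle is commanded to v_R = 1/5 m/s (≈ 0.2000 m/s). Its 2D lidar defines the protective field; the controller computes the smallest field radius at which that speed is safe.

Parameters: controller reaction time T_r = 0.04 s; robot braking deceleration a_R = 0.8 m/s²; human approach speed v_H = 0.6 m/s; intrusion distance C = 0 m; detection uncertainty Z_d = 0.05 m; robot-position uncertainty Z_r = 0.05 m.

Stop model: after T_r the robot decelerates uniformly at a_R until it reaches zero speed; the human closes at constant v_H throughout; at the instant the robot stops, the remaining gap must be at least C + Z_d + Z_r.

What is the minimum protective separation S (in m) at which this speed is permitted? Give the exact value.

S_min = 307/1000 m = 0.3070 m

stop time T_s = (1/5)/(4/5) = 0.2500 s
reaction-phase robot travel = 0.2000·0.0400 = 0.0080 m
braking distance = 0.2000²/(2·0.8000) = 0.0250 m
human over T_r+T_s: 0.6000·(0.0400+0.2500) = 0.1740 m
margins: 0.0000+0.0500+0.0500 = 0.1000 m
S_min ≈ 0.0080+0.0250+0.1740+0.1000  ⇒  S_min = 307/1000 m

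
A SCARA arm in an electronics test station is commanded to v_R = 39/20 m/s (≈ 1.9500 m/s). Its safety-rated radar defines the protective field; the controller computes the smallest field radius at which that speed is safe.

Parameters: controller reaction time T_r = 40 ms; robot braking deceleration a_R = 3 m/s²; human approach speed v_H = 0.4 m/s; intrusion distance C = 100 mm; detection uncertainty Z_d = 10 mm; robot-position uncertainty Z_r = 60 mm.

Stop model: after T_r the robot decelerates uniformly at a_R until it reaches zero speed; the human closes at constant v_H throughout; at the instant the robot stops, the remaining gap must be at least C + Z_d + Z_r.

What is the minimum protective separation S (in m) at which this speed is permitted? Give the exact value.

S_min = 4631/4000 m = 1.1578 m

braking lasts T_s = (39/20)/3 = 0.6500 s
reaction-phase robot travel = 1.9500·0.0400 = 0.0780 m
robot covers 1.9500·0.6500 − ½·3.0000·0.6500² = 0.6338 m while stopping
human closes 0.4000·0.6900 = 0.2760 m
residual clearance needed = 0.1000+0.0100+0.0600 = 0.1700 m
S_min ≈ 0.0780+0.6338+0.2760+0.1700  ⇒  S_min = 4631/4000 m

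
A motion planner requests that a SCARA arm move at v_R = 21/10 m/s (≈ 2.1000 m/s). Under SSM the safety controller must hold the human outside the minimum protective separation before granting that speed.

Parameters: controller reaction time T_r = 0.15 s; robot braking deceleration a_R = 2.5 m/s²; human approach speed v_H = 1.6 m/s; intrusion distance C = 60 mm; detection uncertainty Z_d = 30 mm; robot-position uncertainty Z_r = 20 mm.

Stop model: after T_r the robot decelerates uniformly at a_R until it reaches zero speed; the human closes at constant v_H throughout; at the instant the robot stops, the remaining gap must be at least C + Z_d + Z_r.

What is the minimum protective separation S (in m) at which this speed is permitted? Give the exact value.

stop time T_s = (21/10)/(5/2) = 0.8400 s
robot covers v_R·T_r = 2.1000·0.1500 = 0.3150 m before braking
robot covers 2.1000·0.8400 − ½·2.5000·0.8400² = 0.8820 m while stopping
person approaches 1.6000·(0.1500+0.8400) = 1.5840 m
C+Z_d+Z_r = 0.0600+0.0300+0.0200 = 0.1100 m
S_min ≈ 0.3150+0.8820+1.5840+0.1100  ⇒  S_min = 2891/1000 m

S_min = 2891/1000 m = 2.8910 m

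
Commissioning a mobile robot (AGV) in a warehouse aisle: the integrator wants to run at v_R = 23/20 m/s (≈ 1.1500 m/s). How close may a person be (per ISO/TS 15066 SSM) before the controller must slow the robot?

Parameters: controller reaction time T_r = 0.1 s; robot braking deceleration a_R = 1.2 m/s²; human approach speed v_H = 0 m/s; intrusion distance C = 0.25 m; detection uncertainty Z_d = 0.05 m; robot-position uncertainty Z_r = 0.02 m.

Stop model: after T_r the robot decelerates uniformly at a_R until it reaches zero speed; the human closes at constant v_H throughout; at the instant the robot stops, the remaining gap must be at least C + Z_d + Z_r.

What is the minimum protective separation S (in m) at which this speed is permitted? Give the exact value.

stop time T_s = (23/20)/(6/5) = 0.9583 s
reaction-phase robot travel = 1.1500·0.1000 = 0.1150 m
robot covers 1.1500·0.9583 − ½·1.2000·0.9583² = 0.5510 m while stopping
person approaches 0.0000·(0.1000+0.9583) = 0.0000 m
C+Z_d+Z_r = 0.2500+0.0500+0.0200 = 0.3200 m
S_min ≈ 0.1150+0.5510+0.0000+0.3200  ⇒  S_min = 4733/4800 m

S_min = 4733/4800 m = 0.9860 m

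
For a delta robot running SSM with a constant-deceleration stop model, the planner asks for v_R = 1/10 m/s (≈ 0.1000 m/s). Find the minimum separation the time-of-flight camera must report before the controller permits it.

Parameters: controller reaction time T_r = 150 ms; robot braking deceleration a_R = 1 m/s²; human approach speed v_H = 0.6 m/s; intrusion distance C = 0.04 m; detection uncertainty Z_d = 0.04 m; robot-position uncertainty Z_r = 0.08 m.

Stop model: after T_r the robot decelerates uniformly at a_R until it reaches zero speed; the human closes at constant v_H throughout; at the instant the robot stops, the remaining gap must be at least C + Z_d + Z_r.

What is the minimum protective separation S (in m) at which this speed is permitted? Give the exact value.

braking lasts T_s = (1/10)/1 = 0.1000 s
robot in T_r: 0.1000·0.1500 = 0.0150 m
robot under decel: 0.1000²/(2·1.0000) = 0.0050 m
person approaches 0.6000·(0.1500+0.1000) = 0.1500 m
margins: 0.0400+0.0400+0.0800 = 0.1600 m
S_min ≈ 0.0150+0.0050+0.1500+0.1600  ⇒  S_min = 33/100 m

S_min = 33/100 m = 0.3300 m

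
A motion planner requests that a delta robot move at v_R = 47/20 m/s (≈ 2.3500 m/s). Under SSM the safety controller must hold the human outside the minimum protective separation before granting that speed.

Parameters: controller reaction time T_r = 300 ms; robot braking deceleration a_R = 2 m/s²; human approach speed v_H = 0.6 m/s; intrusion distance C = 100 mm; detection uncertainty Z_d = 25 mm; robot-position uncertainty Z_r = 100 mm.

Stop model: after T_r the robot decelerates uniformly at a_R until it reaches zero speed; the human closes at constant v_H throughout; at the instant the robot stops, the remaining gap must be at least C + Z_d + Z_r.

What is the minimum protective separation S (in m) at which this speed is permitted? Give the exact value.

braking lasts T_s = (47/20)/2 = 1.1750 s
robot covers v_R·T_r = 2.3500·0.3000 = 0.7050 m before braking
robot under decel: 2.3500²/(2·2.0000) = 1.3806 m
person approaches 0.6000·(0.3000+1.1750) = 0.8850 m
residual clearance needed = 0.1000+0.0250+0.1000 = 0.2250 m
S_min ≈ 0.7050+1.3806+0.8850+0.2250  ⇒  S_min = 5113/1600 m

S_min = 5113/1600 m = 3.1956 m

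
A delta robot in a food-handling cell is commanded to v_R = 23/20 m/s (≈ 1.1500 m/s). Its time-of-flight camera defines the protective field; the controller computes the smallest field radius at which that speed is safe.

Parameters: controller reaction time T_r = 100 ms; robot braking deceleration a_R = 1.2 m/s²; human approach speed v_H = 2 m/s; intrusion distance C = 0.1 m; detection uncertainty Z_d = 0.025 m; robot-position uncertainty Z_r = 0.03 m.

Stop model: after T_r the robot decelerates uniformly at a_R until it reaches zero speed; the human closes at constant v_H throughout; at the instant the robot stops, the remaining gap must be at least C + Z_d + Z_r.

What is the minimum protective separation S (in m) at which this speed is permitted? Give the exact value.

S_min = 14101/4800 m = 2.9377 m

stop time T_s = (23/20)/(6/5) = 0.9583 s
robot in T_r: 1.1500·0.1000 = 0.1150 m
braking distance = 1.1500²/(2·1.2000) = 0.5510 m
person approaches 2.0000·(0.1000+0.9583) = 2.1167 m
C+Z_d+Z_r = 0.1000+0.0250+0.0300 = 0.1550 m
S_min ≈ 0.1150+0.5510+2.1167+0.1550  ⇒  S_min = 14101/4800 m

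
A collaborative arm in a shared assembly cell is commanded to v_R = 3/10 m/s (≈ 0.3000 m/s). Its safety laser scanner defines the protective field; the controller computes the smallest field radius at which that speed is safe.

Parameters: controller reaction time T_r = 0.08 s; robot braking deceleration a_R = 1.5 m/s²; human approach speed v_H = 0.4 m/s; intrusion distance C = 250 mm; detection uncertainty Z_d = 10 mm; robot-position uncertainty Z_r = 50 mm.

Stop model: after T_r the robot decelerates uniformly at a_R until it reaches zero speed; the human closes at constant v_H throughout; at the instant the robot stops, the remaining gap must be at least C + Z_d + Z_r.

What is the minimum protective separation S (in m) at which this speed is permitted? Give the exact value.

S_min = 119/250 m = 0.4760 m

braking lasts T_s = (3/10)/(3/2) = 0.2000 s
robot in T_r: 0.3000·0.0800 = 0.0240 m
robot covers 0.3000·0.2000 − ½·1.5000·0.2000² = 0.0300 m while stopping
human closes 0.4000·0.2800 = 0.1120 m
margins: 0.2500+0.0100+0.0500 = 0.3100 m
S_min ≈ 0.0240+0.0300+0.1120+0.3100  ⇒  S_min = 119/250 m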